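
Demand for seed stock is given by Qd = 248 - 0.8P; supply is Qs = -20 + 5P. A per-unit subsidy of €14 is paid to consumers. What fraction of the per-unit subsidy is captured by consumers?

Pre-subsidy: 248 - 0.8P = -20 + 5P gives P* = 1340/29, Q* = 6120/29.
With the rebate, buyers effectively pay Pb = Ps − 14, where Ps is the price sellers receive.
Demand in terms of Ps becomes Qd = 248 − 0.8(Ps − 14) = 259.2 - 0.8Ps. Setting this equal to supply: 259.2 - 0.8Ps = -20 + 5Ps, so Ps = 1396/29.
Buyers pay Pb = 1396/29 − 14 = 990/29; Q' = -20 + 5·(1396/29) = 6400/29.
Buyers' price falls by P* − Pb = 1340/29 − 990/29 = 350/29; sellers' price rises by Ps − P* = 1396/29 − 1340/29 = 56/29.
So consumers capture (350/29)/14 = 25/29 of each unit of subsidy.

Consumer share = 25/29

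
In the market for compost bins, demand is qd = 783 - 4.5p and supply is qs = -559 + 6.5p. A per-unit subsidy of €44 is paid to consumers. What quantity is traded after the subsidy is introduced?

Pre-subsidy: 783 - 4.5p = -559 + 6.5p gives p* = 122, q* = 234.
With the rebate, buyers effectively pay pb = ps − 44, where ps is the price sellers receive.
Demand in terms of ps becomes qd = 783 − 4.5(ps − 44) = 981 - 4.5ps. Setting this equal to supply: 981 - 4.5ps = -559 + 6.5ps, so ps = 140.
Buyers pay pb = 140 − 44 = 96; q' = -559 + 6.5·140 = 351.

q' = 351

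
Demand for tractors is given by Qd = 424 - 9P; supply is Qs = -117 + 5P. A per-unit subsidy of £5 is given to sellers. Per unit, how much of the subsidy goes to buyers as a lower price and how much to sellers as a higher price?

Pre-subsidy: 424 - 9P = -117 + 5P gives P* = 541/14, Q* = 1067/14.
With the subsidy, sellers receive Ps = Pb + 5 for each unit, where Pb is the price buyers pay.
Supply in terms of Pb becomes Qs = -117 + 5(Pb + 5) = -92 + 5Pb. Setting this equal to demand: 424 - 9Pb = -92 + 5Pb, so Pb = 258/7.
Sellers receive Ps = 258/7 + 5 = 293/7; Q' = 424 − 9·(258/7) = 646/7.
Buyers' price falls by P* − Pb = 541/14 − 258/7 = 25/14; sellers' price rises by Ps − P* = 293/7 − 541/14 = 45/14.

Buyers gain 25/14 per unit; sellers gain 45/14 per unit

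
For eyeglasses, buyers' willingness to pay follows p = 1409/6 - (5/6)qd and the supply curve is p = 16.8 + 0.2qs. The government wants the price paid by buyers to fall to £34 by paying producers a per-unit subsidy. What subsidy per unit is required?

At a buyer price of 34, quantity demanded is 281.8 − 1.2·34 = 241.
Sellers supply 241 only when they receive ps = 16.8 + 0.2·241 = 65.
s = ps − pb = 65 − 34 = 31.

Required subsidy s = £31 per unit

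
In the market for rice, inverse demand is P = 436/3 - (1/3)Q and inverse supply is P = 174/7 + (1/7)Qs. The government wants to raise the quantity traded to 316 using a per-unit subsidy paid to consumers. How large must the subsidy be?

At Q = 316, from the demand curve buyers pay Pb = 436/3 − (1/3)·316 = 40; from the supply curve sellers need Ps = 174/7 + (1/7)·316 = 70.
The subsidy must fill the gap: s = Ps − Pb = 70 − 40 = 30.

Required subsidy s = 30 per unit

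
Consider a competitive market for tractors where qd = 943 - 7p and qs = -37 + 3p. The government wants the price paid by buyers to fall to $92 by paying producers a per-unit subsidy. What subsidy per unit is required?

At a buyer price of 92, quantity demanded is 943 − 7·92 = 299.
Sellers supply 299 only when they receive ps with -37 + 3·ps = 299, i.e. ps = 112.
s = ps − pb = 112 − 92 = 20.

Required subsidy s = $20 per unit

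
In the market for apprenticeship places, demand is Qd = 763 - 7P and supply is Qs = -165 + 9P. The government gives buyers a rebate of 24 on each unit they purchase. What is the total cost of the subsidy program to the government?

Government cost = 10836

Pre-subsidy: 763 - 7P = -165 + 9P gives P* = 58, Q* = 357.
With the rebate, buyers effectively pay Pb = Ps − 24, where Ps is the price sellers receive.
Demand in terms of Ps becomes Qd = 763 − 7(Ps − 24) = 931 - 7Ps. Setting this equal to supply: 931 - 7Ps = -165 + 9Ps, so Ps = 68.5.
Buyers pay Pb = 68.5 − 24 = 44.5; Q' = -165 + 9·68.5 = 451.5.
Government outlay = subsidy × quantity = 24 × 451.5 = 10836.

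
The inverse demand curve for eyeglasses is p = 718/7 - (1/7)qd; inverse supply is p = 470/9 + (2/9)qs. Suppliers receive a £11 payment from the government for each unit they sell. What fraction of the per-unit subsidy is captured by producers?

Pre-subsidy: 718/7 - (1/7)q = 470/9 + (2/9)q gives q* = 3172/23 and p* = 1906/23.
With the subsidy, sellers receive ps = pb + 11 for each unit, where pb is the price buyers pay.
On the curves, pb = 718/7 - (1/7)q and ps = 470/9 + (2/9)q; the wedge ps − pb = 11 gives 470/9 + (2/9)q − (718/7 - (1/7)q) = 11, so q' = 3865/23.
Then pb = 718/7 − (1/7)·(3865/23) = 1807/23 and ps = 470/9 + (2/9)·(3865/23) = 2060/23.
Buyers' price falls by p* − pb = 1906/23 − 1807/23 = 99/23; sellers' price rises by ps − p* = 2060/23 − 1906/23 = 154/23.
So producers capture (154/23)/11 = 14/23 of each unit of subsidy.

Producer share = 14/23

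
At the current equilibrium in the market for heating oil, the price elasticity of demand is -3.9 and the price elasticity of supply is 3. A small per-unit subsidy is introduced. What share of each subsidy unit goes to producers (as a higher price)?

For a small subsidy around the equilibrium, the benefit split depends on the relative slopes, which at a point are proportional to the elasticities.
Buyer share = εs/(εs + |εd|) = 3/(3 + 3.9) = 10/23; seller share = |εd|/(εs + |εd|) = 13/23.
So producers capture 13/23 of the subsidy.

Producer share = 13/23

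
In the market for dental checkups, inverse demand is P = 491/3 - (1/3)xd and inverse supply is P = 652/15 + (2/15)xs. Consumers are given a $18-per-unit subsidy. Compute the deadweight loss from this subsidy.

Deadweight loss = 2430/7

Pre-subsidy: 491/3 - (1/3)x = 652/15 + (2/15)x gives x* = 1803/7 and P* = 1634/21.
With the rebate, buyers effectively pay Pb = Ps − 18, where Ps is the price sellers receive.
On the curves, Pb = 491/3 - (1/3)x and Ps = 652/15 + (2/15)x; the wedge Ps − Pb = 18 gives 652/15 + (2/15)x − (491/3 - (1/3)x) = 18, so x' = 2073/7.
Then Pb = 491/3 − (1/3)·(2073/7) = 1364/21 and Ps = 652/15 + (2/15)·(2073/7) = 1742/21.
The subsidy expands output by 2073/7 − 1803/7 = 270/7 past the efficient level; on those units the gap between marginal cost and willingness to pay runs from 0 up to 18.
DWL = ½ × 18 × 270/7 = 2430/7.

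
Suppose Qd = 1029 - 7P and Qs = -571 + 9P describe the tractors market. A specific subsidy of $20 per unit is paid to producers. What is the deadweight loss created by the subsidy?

Deadweight loss = $787.5

Pre-subsidy: 1029 - 7P = -571 + 9P gives P* = 100, Q* = 329.
With the subsidy, sellers receive Ps = Pb + 20 for each unit, where Pb is the price buyers pay.
Supply in terms of Pb becomes Qs = -571 + 9(Pb + 20) = -391 + 9Pb. Setting this equal to demand: 1029 - 7Pb = -391 + 9Pb, so Pb = 88.75.
Sellers receive Ps = 88.75 + 20 = 108.75; Q' = 1029 − 7·88.75 = 407.75.
The subsidy expands output by 407.75 − 329 = 78.75 past the efficient level; on those units the gap between marginal cost and willingness to pay runs from 0 up to 20.
DWL = ½ × 20 × 78.75 = 787.5.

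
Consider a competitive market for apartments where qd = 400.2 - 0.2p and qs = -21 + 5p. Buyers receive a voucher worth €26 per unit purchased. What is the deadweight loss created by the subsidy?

Pre-subsidy: 400.2 - 0.2p = -21 + 5p gives p* = 81, q* = 384.
With the rebate, buyers effectively pay pb = ps − 26, where ps is the price sellers receive.
Demand in terms of ps becomes qd = 400.2 − 0.2(ps − 26) = 405.4 - 0.2ps. Setting this equal to supply: 405.4 - 0.2ps = -21 + 5ps, so ps = 82.
Buyers pay pb = 82 − 26 = 56; q' = -21 + 5·82 = 389.
The subsidy expands output by 389 − 384 = 5 past the efficient level; on those units the gap between marginal cost and willingness to pay runs from 0 up to 26.
DWL = ½ × 26 × 5 = 65.

Deadweight loss = €65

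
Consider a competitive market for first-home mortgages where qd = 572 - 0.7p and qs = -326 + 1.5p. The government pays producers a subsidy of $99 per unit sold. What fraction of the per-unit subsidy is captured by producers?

Pre-subsidy: 572 - 0.7p = -326 + 1.5p gives p* = 4490/11, q* = 3149/11.
With the subsidy, sellers receive ps = pb + 99 for each unit, where pb is the price buyers pay.
Supply in terms of pb becomes qs = -326 + 1.5(pb + 99) = -177.5 + 1.5pb. Setting this equal to demand: 572 - 0.7pb = -177.5 + 1.5pb, so pb = 7495/22.
Sellers receive ps = 7495/22 + 99 = 9673/22; q' = 572 − 0.7·(7495/22) = 14675/44.
Buyers' price falls by p* − pb = 4490/11 − 7495/22 = 67.5; sellers' price rises by ps − p* = 9673/22 − 4490/11 = 31.5.
So producers capture 31.5/99 = 7/22 of each unit of subsidy.

Producer share = 7/22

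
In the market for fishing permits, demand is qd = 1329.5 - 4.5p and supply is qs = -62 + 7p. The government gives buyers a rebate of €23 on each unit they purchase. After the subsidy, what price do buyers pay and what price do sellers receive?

Pre-subsidy: 1329.5 - 4.5p = -62 + 7p gives p* = 121, q* = 785.
With the rebate, buyers effectively pay pb = ps − 23, where ps is the price sellers receive.
Demand in terms of ps becomes qd = 1329.5 − 4.5(ps − 23) = 1433 - 4.5ps. Setting this equal to supply: 1433 - 4.5ps = -62 + 7ps, so ps = 130.
Buyers pay pb = 130 − 23 = 107; q' = -62 + 7·130 = 848.

Buyers pay €107; sellers receive €130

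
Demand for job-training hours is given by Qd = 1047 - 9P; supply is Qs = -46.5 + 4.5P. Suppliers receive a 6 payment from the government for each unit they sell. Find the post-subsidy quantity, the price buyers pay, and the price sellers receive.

Pre-subsidy: 1047 - 9P = -46.5 + 4.5P gives P* = 81, Q* = 318.
With the subsidy, sellers receive Ps = Pb + 6 for each unit, where Pb is the price buyers pay.
Supply in terms of Pb becomes Qs = -46.5 + 4.5(Pb + 6) = -19.5 + 4.5Pb. Setting this equal to demand: 1047 - 9Pb = -19.5 + 4.5Pb, so Pb = 79.
Sellers receive Ps = 79 + 6 = 85; Q' = 1047 − 9·79 = 336.

Q' = 336; buyers pay 79; sellers receive 85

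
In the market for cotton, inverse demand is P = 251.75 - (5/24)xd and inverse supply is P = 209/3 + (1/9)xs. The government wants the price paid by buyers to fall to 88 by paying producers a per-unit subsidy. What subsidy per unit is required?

At a buyer price of 88, quantity demanded is 1208.4 − 4.8·88 = 786.
Sellers supply 786 only when they receive Ps = 209/3 + (1/9)·786 = 157.
s = Ps − Pb = 157 − 88 = 69.

Required subsidy s = 69 per unit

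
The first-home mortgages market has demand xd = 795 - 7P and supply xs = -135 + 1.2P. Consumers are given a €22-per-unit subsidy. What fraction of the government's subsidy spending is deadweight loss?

Pre-subsidy: 795 - 7P = -135 + 1.2P gives P* = 4650/41, x* = 45/41.
With the rebate, buyers effectively pay Pb = Ps − 22, where Ps is the price sellers receive.
Demand in terms of Ps becomes xd = 795 − 7(Ps − 22) = 949 - 7Ps. Setting this equal to supply: 949 - 7Ps = -135 + 1.2Ps, so Ps = 5420/41.
Buyers pay Pb = 5420/41 − 22 = 4518/41; x' = -135 + 1.2·(5420/41) = 969/41.
ΔCS = ½(45/41 + 969/41)(4650/41 − 4518/41) = 66924/1681; ΔPS = ½(45/41 + 969/41)(5420/41 − 4650/41) = 390390/1681.
Government spending = 22 × 969/41 = 21318/41.
DWL = ½ × 22 × (969/41 − 45/41) = 10164/41; fraction = (10164/41) / (21318/41) = 154/323.

DWL / government spending = 154/323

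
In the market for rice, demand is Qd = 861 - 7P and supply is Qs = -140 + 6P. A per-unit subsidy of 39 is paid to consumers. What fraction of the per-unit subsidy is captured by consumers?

Pre-subsidy: 861 - 7P = -140 + 6P gives P* = 77, Q* = 322.
With the rebate, buyers effectively pay Pb = Ps − 39, where Ps is the price sellers receive.
Demand in terms of Ps becomes Qd = 861 − 7(Ps − 39) = 1134 - 7Ps. Setting this equal to supply: 1134 - 7Ps = -140 + 6Ps, so Ps = 98.
Buyers pay Pb = 98 − 39 = 59; Q' = -140 + 6·98 = 448.
Buyers' price falls by P* − Pb = 77 − 59 = 18; sellers' price rises by Ps − P* = 98 − 77 = 21.
So consumers capture 18/39 = 6/13 of each unit of subsidy.

Consumer share = 6/13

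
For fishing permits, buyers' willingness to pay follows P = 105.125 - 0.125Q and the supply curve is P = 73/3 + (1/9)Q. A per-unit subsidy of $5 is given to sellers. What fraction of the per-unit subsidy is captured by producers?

Pre-subsidy: 105.125 - 0.125Q = 73/3 + (1/9)Q gives Q* = 5817/17 and P* = 1060/17.
With the subsidy, sellers receive Ps = Pb + 5 for each unit, where Pb is the price buyers pay.
On the curves, Pb = 105.125 - 0.125Q and Ps = 73/3 + (1/9)Q; the wedge Ps − Pb = 5 gives 73/3 + (1/9)Q − (105.125 - 0.125Q) = 5, so Q' = 6177/17.
Then Pb = 105.125 − 0.125·(6177/17) = 1015/17 and Ps = 73/3 + (1/9)·(6177/17) = 1100/17.
Buyers' price falls by P* − Pb = 1060/17 − 1015/17 = 45/17; sellers' price rises by Ps − P* = 1100/17 − 1060/17 = 40/17.
So producers capture (40/17)/5 = 8/17 of each unit of subsidy.

Producer share = 8/17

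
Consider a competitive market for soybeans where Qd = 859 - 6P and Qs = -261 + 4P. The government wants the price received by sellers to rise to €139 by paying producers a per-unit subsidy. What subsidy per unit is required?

At a seller price of 139, quantity supplied is -261 + 4·139 = 295.
Buyers absorb 295 only when they pay Pb with 859 − 6·Pb = 295, i.e. Pb = 94.
s = Ps − Pb = 139 − 94 = 45.

Required subsidy s = €45 per unit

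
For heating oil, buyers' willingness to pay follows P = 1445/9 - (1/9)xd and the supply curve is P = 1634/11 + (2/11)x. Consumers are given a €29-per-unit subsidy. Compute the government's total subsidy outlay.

Government cost = €4060

Pre-subsidy: 1445/9 - (1/9)x = 1634/11 + (2/11)x gives x* = 41 and P* = 156.
With the rebate, buyers effectively pay Pb = Ps − 29, where Ps is the price sellers receive.
On the curves, Pb = 1445/9 - (1/9)x and Ps = 1634/11 + (2/11)x; the wedge Ps − Pb = 29 gives 1634/11 + (2/11)x − (1445/9 - (1/9)x) = 29, so x' = 140.
Then Pb = 1445/9 − (1/9)·140 = 145 and Ps = 1634/11 + (2/11)·140 = 174.
Government outlay = subsidy × quantity = 29 × 140 = 4060.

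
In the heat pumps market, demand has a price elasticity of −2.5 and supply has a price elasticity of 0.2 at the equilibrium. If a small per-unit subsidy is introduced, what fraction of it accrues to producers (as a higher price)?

For a small subsidy around the equilibrium, the benefit split depends on the relative slopes, which at a point are proportional to the elasticities.
Buyer share = εs/(εs + |εd|) = 0.2/(0.2 + 2.5) = 2/27; seller share = |εd|/(εs + |εd|) = 25/27.
So producers capture 25/27 of the subsidy.

Producer share = 25/27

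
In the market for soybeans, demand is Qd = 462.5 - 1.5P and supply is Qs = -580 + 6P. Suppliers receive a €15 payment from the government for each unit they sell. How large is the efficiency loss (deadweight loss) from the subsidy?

Pre-subsidy: 462.5 - 1.5P = -580 + 6P gives P* = 139, Q* = 254.
With the subsidy, sellers receive Ps = Pb + 15 for each unit, where Pb is the price buyers pay.
Supply in terms of Pb becomes Qs = -580 + 6(Pb + 15) = -490 + 6Pb. Setting this equal to demand: 462.5 - 1.5Pb = -490 + 6Pb, so Pb = 127.
Sellers receive Ps = 127 + 15 = 142; Q' = 462.5 − 1.5·127 = 272.
The subsidy expands output by 272 − 254 = 18 past the efficient level; on those units the gap between marginal cost and willingness to pay runs from 0 up to 15.
DWL = ½ × 15 × 18 = 135.

Deadweight loss = €135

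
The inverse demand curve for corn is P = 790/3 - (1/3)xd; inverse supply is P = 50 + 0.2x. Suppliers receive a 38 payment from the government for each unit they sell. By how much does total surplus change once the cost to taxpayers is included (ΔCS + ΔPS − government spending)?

Net change in total surplus = -1353.75

Pre-subsidy: 790/3 - (1/3)x = 50 + 0.2x gives x* = 400 and P* = 130.
With the subsidy, sellers receive Ps = Pb + 38 for each unit, where Pb is the price buyers pay.
On the curves, Pb = 790/3 - (1/3)x and Ps = 50 + 0.2x; the wedge Ps − Pb = 38 gives 50 + 0.2x − (790/3 - (1/3)x) = 38, so x' = 471.25.
Then Pb = 790/3 − (1/3)·471.25 = 106.25 and Ps = 50 + 0.2·471.25 = 144.25.
ΔCS = ½(400 + 471.25)(130 − 106.25) = 10346.09375; ΔPS = ½(400 + 471.25)(144.25 − 130) = 6207.65625.
Government spending = 38 × 471.25 = 17907.5.
Net change = 10346.09375 + 6207.65625 − 17907.5 = -1353.75. The loss equals the DWL triangle ½·38·71.25.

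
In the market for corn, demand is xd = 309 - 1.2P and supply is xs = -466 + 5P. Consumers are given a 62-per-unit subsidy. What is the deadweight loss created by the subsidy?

Pre-subsidy: 309 - 1.2P = -466 + 5P gives P* = 125, x* = 159.
With the rebate, buyers effectively pay Pb = Ps − 62, where Ps is the price sellers receive.
Demand in terms of Ps becomes xd = 309 − 1.2(Ps − 62) = 383.4 - 1.2Ps. Setting this equal to supply: 383.4 - 1.2Ps = -466 + 5Ps, so Ps = 137.
Buyers pay Pb = 137 − 62 = 75; x' = -466 + 5·137 = 219.
The subsidy expands output by 219 − 159 = 60 past the efficient level; on those units the gap between marginal cost and willingness to pay runs from 0 up to 62.
DWL = ½ × 62 × 60 = 1860.

Deadweight loss = 1860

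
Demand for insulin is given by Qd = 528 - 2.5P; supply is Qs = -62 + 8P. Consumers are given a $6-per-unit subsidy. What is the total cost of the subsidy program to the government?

Government cost = 16756/7

Pre-subsidy: 528 - 2.5P = -62 + 8P gives P* = 1180/21, Q* = 8138/21.
With the rebate, buyers effectively pay Pb = Ps − 6, where Ps is the price sellers receive.
Demand in terms of Ps becomes Qd = 528 − 2.5(Ps − 6) = 543 - 2.5Ps. Setting this equal to supply: 543 - 2.5Ps = -62 + 8Ps, so Ps = 1210/21.
Buyers pay Pb = 1210/21 − 6 = 1084/21; Q' = -62 + 8·(1210/21) = 8378/21.
Government outlay = subsidy × quantity = 6 × 8378/21 = 16756/7.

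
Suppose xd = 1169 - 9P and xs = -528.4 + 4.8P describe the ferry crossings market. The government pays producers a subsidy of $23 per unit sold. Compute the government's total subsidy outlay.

Pre-subsidy: 1169 - 9P = -528.4 + 4.8P gives P* = 123, x* = 62.
With the subsidy, sellers receive Ps = Pb + 23 for each unit, where Pb is the price buyers pay.
Supply in terms of Pb becomes xs = -528.4 + 4.8(Pb + 23) = -418 + 4.8Pb. Setting this equal to demand: 1169 - 9Pb = -418 + 4.8Pb, so Pb = 115.
Sellers receive Ps = 115 + 23 = 138; x' = 1169 − 9·115 = 134.
Government outlay = subsidy × quantity = 23 × 134 = 3082.

Government cost = $3082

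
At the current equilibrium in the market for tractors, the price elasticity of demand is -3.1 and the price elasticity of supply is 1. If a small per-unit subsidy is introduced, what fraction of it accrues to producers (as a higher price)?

Producer share = 31/41

For a small subsidy around the equilibrium, the benefit split depends on the relative slopes, which at a point are proportional to the elasticities.
Buyer share = εs/(εs + |εd|) = 1/(1 + 3.1) = 10/41; seller share = |εd|/(εs + |εd|) = 31/41.
So producers capture 31/41 of the subsidy.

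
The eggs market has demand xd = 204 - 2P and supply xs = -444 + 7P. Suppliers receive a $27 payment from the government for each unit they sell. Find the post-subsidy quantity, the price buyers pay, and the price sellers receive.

x' = 102; buyers pay $51; sellers receive $78

Pre-subsidy: 204 - 2P = -444 + 7P gives P* = 72, x* = 60.
With the subsidy, sellers receive Ps = Pb + 27 for each unit, where Pb is the price buyers pay.
Supply in terms of Pb becomes xs = -444 + 7(Pb + 27) = -255 + 7Pb. Setting this equal to demand: 204 - 2Pb = -255 + 7Pb, so Pb = 51.
Sellers receive Ps = 51 + 27 = 78; x' = 204 − 2·51 = 102.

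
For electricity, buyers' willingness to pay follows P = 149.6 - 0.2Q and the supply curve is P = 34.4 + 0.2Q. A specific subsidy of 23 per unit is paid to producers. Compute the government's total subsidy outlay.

Pre-subsidy: 149.6 - 0.2Q = 34.4 + 0.2Q gives Q* = 288 and P* = 92.
With the subsidy, sellers receive Ps = Pb + 23 for each unit, where Pb is the price buyers pay.
On the curves, Pb = 149.6 - 0.2Q and Ps = 34.4 + 0.2Q; the wedge Ps − Pb = 23 gives 34.4 + 0.2Q − (149.6 - 0.2Q) = 23, so Q' = 345.5.
Then Pb = 149.6 − 0.2·345.5 = 80.5 and Ps = 34.4 + 0.2·345.5 = 103.5.
Government outlay = subsidy × quantity = 23 × 345.5 = 7946.5.

Government cost = 7946.5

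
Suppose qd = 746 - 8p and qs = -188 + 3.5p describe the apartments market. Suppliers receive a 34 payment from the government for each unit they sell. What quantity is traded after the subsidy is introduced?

Pre-subsidy: 746 - 8p = -188 + 3.5p gives p* = 1868/23, q* = 2214/23.
With the subsidy, sellers receive ps = pb + 34 for each unit, where pb is the price buyers pay.
Supply in terms of pb becomes qs = -188 + 3.5(pb + 34) = -69 + 3.5pb. Setting this equal to demand: 746 - 8pb = -69 + 3.5pb, so pb = 1630/23.
Sellers receive ps = 1630/23 + 34 = 2412/23; q' = 746 − 8·(1630/23) = 4118/23.

q' = 4118/23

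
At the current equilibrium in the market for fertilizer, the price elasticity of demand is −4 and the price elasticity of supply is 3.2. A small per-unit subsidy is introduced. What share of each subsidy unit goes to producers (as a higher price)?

For a small subsidy around the equilibrium, the benefit split depends on the relative slopes, which at a point are proportional to the elasticities.
Buyer share = εs/(εs + |εd|) = 3.2/(3.2 + 4) = 4/9; seller share = |εd|/(εs + |εd|) = 5/9.
So producers capture 5/9 of the subsidy.

Producer share = 5/9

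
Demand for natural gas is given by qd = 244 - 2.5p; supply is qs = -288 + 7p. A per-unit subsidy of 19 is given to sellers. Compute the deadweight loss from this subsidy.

Deadweight loss = 332.5

Pre-subsidy: 244 - 2.5p = -288 + 7p gives p* = 56, q* = 104.
With the subsidy, sellers receive ps = pb + 19 for each unit, where pb is the price buyers pay.
Supply in terms of pb becomes qs = -288 + 7(pb + 19) = -155 + 7pb. Setting this equal to demand: 244 - 2.5pb = -155 + 7pb, so pb = 42.
Sellers receive ps = 42 + 19 = 61; q' = 244 − 2.5·42 = 139.
The subsidy expands output by 139 − 104 = 35 past the efficient level; on those units the gap between marginal cost and willingness to pay runs from 0 up to 19.
DWL = ½ × 19 × 35 = 332.5.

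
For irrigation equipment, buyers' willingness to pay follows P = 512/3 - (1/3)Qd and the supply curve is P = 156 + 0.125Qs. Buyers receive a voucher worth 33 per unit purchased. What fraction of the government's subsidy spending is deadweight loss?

DWL / government spending = 9/26

Pre-subsidy: 512/3 - (1/3)Q = 156 + 0.125Q gives Q* = 32 and P* = 160.
With the rebate, buyers effectively pay Pb = Ps − 33, where Ps is the price sellers receive.
On the curves, Pb = 512/3 - (1/3)Q and Ps = 156 + 0.125Q; the wedge Ps − Pb = 33 gives 156 + 0.125Q − (512/3 - (1/3)Q) = 33, so Q' = 104.
Then Pb = 512/3 − (1/3)·104 = 136 and Ps = 156 + 0.125·104 = 169.
ΔCS = ½(32 + 104)(160 − 136) = 1632; ΔPS = ½(32 + 104)(169 − 160) = 612.
Government spending = 33 × 104 = 3432.
DWL = ½ × 33 × (104 − 32) = 1188; fraction = 1188 / 3432 = 9/26.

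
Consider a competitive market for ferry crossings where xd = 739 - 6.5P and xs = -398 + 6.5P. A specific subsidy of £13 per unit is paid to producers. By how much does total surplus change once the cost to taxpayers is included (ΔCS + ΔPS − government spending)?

Net change in total surplus = -£274.625

Pre-subsidy: 739 - 6.5P = -398 + 6.5P gives P* = 1137/13, x* = 170.5.
With the subsidy, sellers receive Ps = Pb + 13 for each unit, where Pb is the price buyers pay.
Supply in terms of Pb becomes xs = -398 + 6.5(Pb + 13) = -313.5 + 6.5Pb. Setting this equal to demand: 739 - 6.5Pb = -313.5 + 6.5Pb, so Pb = 2105/26.
Sellers receive Ps = 2105/26 + 13 = 2443/26; x' = 739 − 6.5·(2105/26) = 212.75.
ΔCS = ½(170.5 + 212.75)(1137/13 − 2105/26) = 1245.5625; ΔPS = ½(170.5 + 212.75)(2443/26 − 1137/13) = 1245.5625.
Government spending = 13 × 212.75 = 2765.75.
Net change = 1245.5625 + 1245.5625 − 2765.75 = -274.625. The loss equals the DWL triangle ½·13·42.25.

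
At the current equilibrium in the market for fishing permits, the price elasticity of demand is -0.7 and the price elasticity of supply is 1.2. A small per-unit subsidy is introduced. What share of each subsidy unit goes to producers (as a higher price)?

For a small subsidy around the equilibrium, the benefit split depends on the relative slopes, which at a point are proportional to the elasticities.
Buyer share = εs/(εs + |εd|) = 1.2/(1.2 + 0.7) = 12/19; seller share = |εd|/(εs + |εd|) = 7/19.
So producers capture 7/19 of the subsidy.

Producer share = 7/19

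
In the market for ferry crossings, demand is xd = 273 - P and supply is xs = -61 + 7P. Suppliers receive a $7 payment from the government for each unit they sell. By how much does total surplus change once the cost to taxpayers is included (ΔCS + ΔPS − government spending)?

Pre-subsidy: 273 - P = -61 + 7P gives P* = 41.75, x* = 231.25.
With the subsidy, sellers receive Ps = Pb + 7 for each unit, where Pb is the price buyers pay.
Supply in terms of Pb becomes xs = -61 + 7(Pb + 7) = -12 + 7Pb. Setting this equal to demand: 273 - Pb = -12 + 7Pb, so Pb = 35.625.
Sellers receive Ps = 35.625 + 7 = 42.625; x' = 273 − 1·35.625 = 237.375.
ΔCS = ½(231.25 + 237.375)(41.75 − 35.625) = 1435.1640625; ΔPS = ½(231.25 + 237.375)(42.625 − 41.75) = 205.0234375.
Government spending = 7 × 237.375 = 1661.625.
Net change = 1435.1640625 + 205.0234375 − 1661.625 = -21.4375. The loss equals the DWL triangle ½·7·6.125.

Net change in total surplus = -$21.4375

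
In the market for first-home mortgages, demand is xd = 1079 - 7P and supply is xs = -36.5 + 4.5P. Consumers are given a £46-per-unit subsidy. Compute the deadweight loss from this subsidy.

Pre-subsidy: 1079 - 7P = -36.5 + 4.5P gives P* = 97, x* = 400.
With the rebate, buyers effectively pay Pb = Ps − 46, where Ps is the price sellers receive.
Demand in terms of Ps becomes xd = 1079 − 7(Ps − 46) = 1401 - 7Ps. Setting this equal to supply: 1401 - 7Ps = -36.5 + 4.5Ps, so Ps = 125.
Buyers pay Pb = 125 − 46 = 79; x' = -36.5 + 4.5·125 = 526.
The subsidy expands output by 526 − 400 = 126 past the efficient level; on those units the gap between marginal cost and willingness to pay runs from 0 up to 46.
DWL = ½ × 46 × 126 = 2898.

Deadweight loss = £2898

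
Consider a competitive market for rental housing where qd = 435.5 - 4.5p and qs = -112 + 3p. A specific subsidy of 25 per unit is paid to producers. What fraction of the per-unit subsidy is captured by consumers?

Pre-subsidy: 435.5 - 4.5p = -112 + 3p gives p* = 73, q* = 107.
With the subsidy, sellers receive ps = pb + 25 for each unit, where pb is the price buyers pay.
Supply in terms of pb becomes qs = -112 + 3(pb + 25) = -37 + 3pb. Setting this equal to demand: 435.5 - 4.5pb = -37 + 3pb, so pb = 63.
Sellers receive ps = 63 + 25 = 88; q' = 435.5 − 4.5·63 = 152.
Buyers' price falls by p* − pb = 73 − 63 = 10; sellers' price rises by ps − p* = 88 − 73 = 15.
So consumers capture 10/25 = 0.4 of each unit of subsidy.

Consumer share = 0.4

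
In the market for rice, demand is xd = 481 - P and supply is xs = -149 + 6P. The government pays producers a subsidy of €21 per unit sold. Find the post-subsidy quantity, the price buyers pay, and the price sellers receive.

x' = 409; buyers pay €72; sellers receive €93

Pre-subsidy: 481 - P = -149 + 6P gives P* = 90, x* = 391.
With the subsidy, sellers receive Ps = Pb + 21 for each unit, where Pb is the price buyers pay.
Supply in terms of Pb becomes xs = -149 + 6(Pb + 21) = -23 + 6Pb. Setting this equal to demand: 481 - Pb = -23 + 6Pb, so Pb = 72.
Sellers receive Ps = 72 + 21 = 93; x' = 481 − 1·72 = 409.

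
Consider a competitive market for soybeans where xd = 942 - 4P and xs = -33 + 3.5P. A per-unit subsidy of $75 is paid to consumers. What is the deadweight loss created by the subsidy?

Pre-subsidy: 942 - 4P = -33 + 3.5P gives P* = 130, x* = 422.
With the rebate, buyers effectively pay Pb = Ps − 75, where Ps is the price sellers receive.
Demand in terms of Ps becomes xd = 942 − 4(Ps − 75) = 1242 - 4Ps. Setting this equal to supply: 1242 - 4Ps = -33 + 3.5Ps, so Ps = 170.
Buyers pay Pb = 170 − 75 = 95; x' = -33 + 3.5·170 = 562.
The subsidy expands output by 562 − 422 = 140 past the efficient level; on those units the gap between marginal cost and willingness to pay runs from 0 up to 75.
DWL = ½ × 75 × 140 = 5250.

Deadweight loss = $5250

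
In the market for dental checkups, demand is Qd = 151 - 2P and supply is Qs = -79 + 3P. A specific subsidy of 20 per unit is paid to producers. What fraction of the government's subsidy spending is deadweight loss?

DWL / government spending = 12/83

Pre-subsidy: 151 - 2P = -79 + 3P gives P* = 46, Q* = 59.
With the subsidy, sellers receive Ps = Pb + 20 for each unit, where Pb is the price buyers pay.
Supply in terms of Pb becomes Qs = -79 + 3(Pb + 20) = -19 + 3Pb. Setting this equal to demand: 151 - 2Pb = -19 + 3Pb, so Pb = 34.
Sellers receive Ps = 34 + 20 = 54; Q' = 151 − 2·34 = 83.
ΔCS = ½(59 + 83)(46 − 34) = 852; ΔPS = ½(59 + 83)(54 − 46) = 568.
Government spending = 20 × 83 = 1660.
DWL = ½ × 20 × (83 − 59) = 240; fraction = 240 / 1660 = 12/83.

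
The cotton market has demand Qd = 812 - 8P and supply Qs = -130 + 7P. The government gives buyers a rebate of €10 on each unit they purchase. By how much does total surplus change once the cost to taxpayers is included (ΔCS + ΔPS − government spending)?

Net change in total surplus = -560/3

Pre-subsidy: 812 - 8P = -130 + 7P gives P* = 62.8, Q* = 309.6.
With the rebate, buyers effectively pay Pb = Ps − 10, where Ps is the price sellers receive.
Demand in terms of Ps becomes Qd = 812 − 8(Ps − 10) = 892 - 8Ps. Setting this equal to supply: 892 - 8Ps = -130 + 7Ps, so Ps = 1022/15.
Buyers pay Pb = 1022/15 − 10 = 872/15; Q' = -130 + 7·(1022/15) = 5204/15.
ΔCS = ½(309.6 + 5204/15)(62.8 − 872/15) = 68936/45; ΔPS = ½(309.6 + 5204/15)(1022/15 − 62.8) = 78784/45.
Government spending = 10 × 5204/15 = 10408/3.
Net change = 68936/45 + 78784/45 − 10408/3 = -560/3. The loss equals the DWL triangle ½·10·112/3.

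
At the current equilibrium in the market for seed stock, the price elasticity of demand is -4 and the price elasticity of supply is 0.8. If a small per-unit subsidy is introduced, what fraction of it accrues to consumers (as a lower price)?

Consumer share = 1/6

For a small subsidy around the equilibrium, the benefit split depends on the relative slopes, which at a point are proportional to the elasticities.
Buyer share = εs/(εs + |εd|) = 0.8/(0.8 + 4) = 1/6; seller share = |εd|/(εs + |εd|) = 5/6.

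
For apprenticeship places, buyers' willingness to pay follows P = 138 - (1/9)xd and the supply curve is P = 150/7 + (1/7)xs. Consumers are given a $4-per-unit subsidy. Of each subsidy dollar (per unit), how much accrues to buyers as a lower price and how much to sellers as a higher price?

Buyers gain $1.75 per unit; sellers gain $2.25 per unit

Pre-subsidy: 138 - (1/9)x = 150/7 + (1/7)x gives x* = 459 and P* = 87.
With the rebate, buyers effectively pay Pb = Ps − 4, where Ps is the price sellers receive.
On the curves, Pb = 138 - (1/9)x and Ps = 150/7 + (1/7)x; the wedge Ps − Pb = 4 gives 150/7 + (1/7)x − (138 - (1/9)x) = 4, so x' = 474.75.
Then Pb = 138 − (1/9)·474.75 = 85.25 and Ps = 150/7 + (1/7)·474.75 = 89.25.
Buyers' price falls by P* − Pb = 87 − 85.25 = 1.75; sellers' price rises by Ps − P* = 89.25 − 87 = 2.25.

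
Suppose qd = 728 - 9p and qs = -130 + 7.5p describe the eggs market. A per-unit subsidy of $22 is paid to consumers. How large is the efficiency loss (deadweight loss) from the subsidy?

Deadweight loss = $990

Pre-subsidy: 728 - 9p = -130 + 7.5p gives p* = 52, q* = 260.
With the rebate, buyers effectively pay pb = ps − 22, where ps is the price sellers receive.
Demand in terms of ps becomes qd = 728 − 9(ps − 22) = 926 - 9ps. Setting this equal to supply: 926 - 9ps = -130 + 7.5ps, so ps = 64.
Buyers pay pb = 64 − 22 = 42; q' = -130 + 7.5·64 = 350.
The subsidy expands output by 350 − 260 = 90 past the efficient level; on those units the gap between marginal cost and willingness to pay runs from 0 up to 22.
DWL = ½ × 22 × 90 = 990.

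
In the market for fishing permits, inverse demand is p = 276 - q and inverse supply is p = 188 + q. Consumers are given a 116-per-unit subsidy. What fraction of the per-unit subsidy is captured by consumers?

Consumer share = 0.5

Pre-subsidy: 276 - q = 188 + q gives q* = 44 and p* = 232.
With the rebate, buyers effectively pay pb = ps − 116, where ps is the price sellers receive.
On the curves, pb = 276 - q and ps = 188 + q; the wedge ps − pb = 116 gives 188 + q − (276 - q) = 116, so q' = 102.
Then pb = 276 − 1·102 = 174 and ps = 188 + 1·102 = 290.
Buyers' price falls by p* − pb = 232 − 174 = 58; sellers' price rises by ps − p* = 290 − 232 = 58.
So consumers capture 58/116 = 0.5 of each unit of subsidy.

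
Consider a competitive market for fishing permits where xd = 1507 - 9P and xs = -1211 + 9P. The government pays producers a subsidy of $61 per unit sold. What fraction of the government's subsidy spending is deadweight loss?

DWL / government spending = 549/1690

Pre-subsidy: 1507 - 9P = -1211 + 9P gives P* = 151, x* = 148.
With the subsidy, sellers receive Ps = Pb + 61 for each unit, where Pb is the price buyers pay.
Supply in terms of Pb becomes xs = -1211 + 9(Pb + 61) = -662 + 9Pb. Setting this equal to demand: 1507 - 9Pb = -662 + 9Pb, so Pb = 120.5.
Sellers receive Ps = 120.5 + 61 = 181.5; x' = 1507 − 9·120.5 = 422.5.
ΔCS = ½(148 + 422.5)(151 − 120.5) = 8700.125; ΔPS = ½(148 + 422.5)(181.5 − 151) = 8700.125.
Government spending = 61 × 422.5 = 25772.5.
DWL = ½ × 61 × (422.5 − 148) = 8372.25; fraction = 8372.25 / 25772.5 = 549/1690.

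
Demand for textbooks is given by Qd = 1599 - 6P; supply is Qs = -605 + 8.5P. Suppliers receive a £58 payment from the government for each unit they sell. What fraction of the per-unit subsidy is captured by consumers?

Pre-subsidy: 1599 - 6P = -605 + 8.5P gives P* = 152, Q* = 687.
With the subsidy, sellers receive Ps = Pb + 58 for each unit, where Pb is the price buyers pay.
Supply in terms of Pb becomes Qs = -605 + 8.5(Pb + 58) = -112 + 8.5Pb. Setting this equal to demand: 1599 - 6Pb = -112 + 8.5Pb, so Pb = 118.
Sellers receive Ps = 118 + 58 = 176; Q' = 1599 − 6·118 = 891.
Buyers' price falls by P* − Pb = 152 − 118 = 34; sellers' price rises by Ps − P* = 176 − 152 = 24.
So consumers capture 34/58 = 17/29 of each unit of subsidy.

Consumer share = 17/29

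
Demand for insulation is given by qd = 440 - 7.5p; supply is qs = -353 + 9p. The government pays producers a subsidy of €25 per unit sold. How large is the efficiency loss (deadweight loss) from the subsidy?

Pre-subsidy: 440 - 7.5p = -353 + 9p gives p* = 1586/33, q* = 875/11.
With the subsidy, sellers receive ps = pb + 25 for each unit, where pb is the price buyers pay.
Supply in terms of pb becomes qs = -353 + 9(pb + 25) = -128 + 9pb. Setting this equal to demand: 440 - 7.5pb = -128 + 9pb, so pb = 1136/33.
Sellers receive ps = 1136/33 + 25 = 1961/33; q' = 440 − 7.5·(1136/33) = 2000/11.
The subsidy expands output by 2000/11 − 875/11 = 1125/11 past the efficient level; on those units the gap between marginal cost and willingness to pay runs from 0 up to 25.
DWL = ½ × 25 × 1125/11 = 28125/22.

Deadweight loss = 28125/22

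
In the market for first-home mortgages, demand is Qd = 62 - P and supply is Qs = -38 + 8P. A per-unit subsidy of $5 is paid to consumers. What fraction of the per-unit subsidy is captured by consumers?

Pre-subsidy: 62 - P = -38 + 8P gives P* = 100/9, Q* = 458/9.
With the rebate, buyers effectively pay Pb = Ps − 5, where Ps is the price sellers receive.
Demand in terms of Ps becomes Qd = 62 − 1(Ps − 5) = 67 - Ps. Setting this equal to supply: 67 - Ps = -38 + 8Ps, so Ps = 35/3.
Buyers pay Pb = 35/3 − 5 = 20/3; Q' = -38 + 8·(35/3) = 166/3.
Buyers' price falls by P* − Pb = 100/9 − 20/3 = 40/9; sellers' price rises by Ps − P* = 35/3 − 100/9 = 5/9.
So consumers capture (40/9)/5 = 8/9 of each unit of subsidy.

Consumer share = 8/9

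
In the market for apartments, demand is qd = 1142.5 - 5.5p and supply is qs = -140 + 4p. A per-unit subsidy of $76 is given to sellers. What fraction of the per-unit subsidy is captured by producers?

Pre-subsidy: 1142.5 - 5.5p = -140 + 4p gives p* = 135, q* = 400.
With the subsidy, sellers receive ps = pb + 76 for each unit, where pb is the price buyers pay.
Supply in terms of pb becomes qs = -140 + 4(pb + 76) = 164 + 4pb. Setting this equal to demand: 1142.5 - 5.5pb = 164 + 4pb, so pb = 103.
Sellers receive ps = 103 + 76 = 179; q' = 1142.5 − 5.5·103 = 576.
Buyers' price falls by p* − pb = 135 − 103 = 32; sellers' price rises by ps − p* = 179 − 135 = 44.
So producers capture 44/76 = 11/19 of each unit of subsidy.

Producer share = 11/19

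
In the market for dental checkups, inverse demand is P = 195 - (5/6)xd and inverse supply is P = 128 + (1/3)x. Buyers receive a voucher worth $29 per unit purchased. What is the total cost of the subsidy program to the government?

Pre-subsidy: 195 - (5/6)x = 128 + (1/3)x gives x* = 402/7 and P* = 1030/7.
With the rebate, buyers effectively pay Pb = Ps − 29, where Ps is the price sellers receive.
On the curves, Pb = 195 - (5/6)x and Ps = 128 + (1/3)x; the wedge Ps − Pb = 29 gives 128 + (1/3)x − (195 - (5/6)x) = 29, so x' = 576/7.
Then Pb = 195 − (5/6)·(576/7) = 885/7 and Ps = 128 + (1/3)·(576/7) = 1088/7.
Government outlay = subsidy × quantity = 29 × 576/7 = 16704/7.

Government cost = 16704/7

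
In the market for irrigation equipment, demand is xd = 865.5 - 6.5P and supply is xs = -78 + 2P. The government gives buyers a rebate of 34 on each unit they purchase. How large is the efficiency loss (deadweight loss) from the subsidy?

Pre-subsidy: 865.5 - 6.5P = -78 + 2P gives P* = 111, x* = 144.
With the rebate, buyers effectively pay Pb = Ps − 34, where Ps is the price sellers receive.
Demand in terms of Ps becomes xd = 865.5 − 6.5(Ps − 34) = 1086.5 - 6.5Ps. Setting this equal to supply: 1086.5 - 6.5Ps = -78 + 2Ps, so Ps = 137.
Buyers pay Pb = 137 − 34 = 103; x' = -78 + 2·137 = 196.
The subsidy expands output by 196 − 144 = 52 past the efficient level; on those units the gap between marginal cost and willingness to pay runs from 0 up to 34.
DWL = ½ × 34 × 52 = 884.

Deadweight loss = 884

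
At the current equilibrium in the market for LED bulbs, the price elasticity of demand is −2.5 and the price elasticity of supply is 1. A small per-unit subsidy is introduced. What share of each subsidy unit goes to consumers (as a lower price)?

For a small subsidy around the equilibrium, the benefit split depends on the relative slopes, which at a point are proportional to the elasticities.
Buyer share = εs/(εs + |εd|) = 1/(1 + 2.5) = 2/7; seller share = |εd|/(εs + |εd|) = 5/7.

Consumer share = 2/7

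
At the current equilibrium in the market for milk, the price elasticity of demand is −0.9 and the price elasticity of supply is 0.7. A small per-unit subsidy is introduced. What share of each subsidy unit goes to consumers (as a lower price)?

For a small subsidy around the equilibrium, the benefit split depends on the relative slopes, which at a point are proportional to the elasticities.
Buyer share = εs/(εs + |εd|) = 0.7/(0.7 + 0.9) = 0.4375; seller share = |εd|/(εs + |εd|) = 0.5625.

Consumer share = 0.4375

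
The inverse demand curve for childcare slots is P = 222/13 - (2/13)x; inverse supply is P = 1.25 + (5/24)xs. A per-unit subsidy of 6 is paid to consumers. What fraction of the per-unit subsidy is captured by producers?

Pre-subsidy: 222/13 - (2/13)x = 1.25 + (5/24)x gives x* = 4938/113 and P* = 1170/113.
With the rebate, buyers effectively pay Pb = Ps − 6, where Ps is the price sellers receive.
On the curves, Pb = 222/13 - (2/13)x and Ps = 1.25 + (5/24)x; the wedge Ps − Pb = 6 gives 1.25 + (5/24)x − (222/13 - (2/13)x) = 6, so x' = 6810/113.
Then Pb = 222/13 − (2/13)·(6810/113) = 882/113 and Ps = 1.25 + (5/24)·(6810/113) = 1560/113.
Buyers' price falls by P* − Pb = 1170/113 − 882/113 = 288/113; sellers' price rises by Ps − P* = 1560/113 − 1170/113 = 390/113.
So producers capture (390/113)/6 = 65/113 of each unit of subsidy.

Producer share = 65/113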